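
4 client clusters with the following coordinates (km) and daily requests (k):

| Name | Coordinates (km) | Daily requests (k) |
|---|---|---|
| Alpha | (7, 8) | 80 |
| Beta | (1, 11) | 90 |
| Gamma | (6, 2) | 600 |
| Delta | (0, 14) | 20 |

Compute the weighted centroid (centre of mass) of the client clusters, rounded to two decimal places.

The minimiser of Σwᵢ‖p−pᵢ‖² is the weighted centroid p* = (Σwᵢpᵢ)/(Σwᵢ).
Σwᵢ = 790.
Σwᵢxᵢ = 80·7 + 90·1 + 600·6 + 20·0 = 4250.
Σwᵢyᵢ = 80·8 + 90·11 + 600·2 + 20·14 = 3110.
x* = 4250/790 = 5.38, y* = 3110/790 = 3.94.

(5.38, 3.94)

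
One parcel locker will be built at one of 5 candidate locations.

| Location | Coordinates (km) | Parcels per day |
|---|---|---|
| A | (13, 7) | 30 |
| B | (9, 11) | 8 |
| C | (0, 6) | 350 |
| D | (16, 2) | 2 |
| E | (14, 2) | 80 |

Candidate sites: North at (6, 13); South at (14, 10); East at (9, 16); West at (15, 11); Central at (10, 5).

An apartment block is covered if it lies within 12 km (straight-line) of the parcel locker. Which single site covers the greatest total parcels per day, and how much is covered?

Central, covering 470

Coverage radius r = 12 km; a point is covered iff (Δx)²+(Δy)² ≤ 12² = 144.
  North (6, 13): covers {A, B, C} → 388
  South (14, 10): covers {A, B, D, E} → 120
  East (9, 16): covers {A, B} → 38
  West (15, 11): covers {A, B, D, E} → 120
  Central (10, 5): covers {A, B, C, D, E} → 470
Maximum coverage at Central: 470 parcels per day.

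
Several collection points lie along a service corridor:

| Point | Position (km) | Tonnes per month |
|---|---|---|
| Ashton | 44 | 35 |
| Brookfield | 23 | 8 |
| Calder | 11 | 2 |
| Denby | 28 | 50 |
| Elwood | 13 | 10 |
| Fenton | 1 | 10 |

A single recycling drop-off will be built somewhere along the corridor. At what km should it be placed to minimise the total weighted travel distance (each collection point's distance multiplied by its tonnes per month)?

For a sum of weighted absolute distances on a line, the optimum is the weighted median (not the mean). Total weight W = 115; half-weight = 57.5.
Sort by position and accumulate weight:
  km 1 (Fenton, w=10) → cum 10
  km 11 (Calder, w=2) → cum 12
  km 13 (Elwood, w=10) → cum 22
  km 23 (Brookfield, w=8) → cum 30
  km 28 (Denby, w=50) → cum 80  ≥ 57.5 → median here
  km 44 (Ashton, w=35) → cum 115
Optimal location: km 28.

x = 28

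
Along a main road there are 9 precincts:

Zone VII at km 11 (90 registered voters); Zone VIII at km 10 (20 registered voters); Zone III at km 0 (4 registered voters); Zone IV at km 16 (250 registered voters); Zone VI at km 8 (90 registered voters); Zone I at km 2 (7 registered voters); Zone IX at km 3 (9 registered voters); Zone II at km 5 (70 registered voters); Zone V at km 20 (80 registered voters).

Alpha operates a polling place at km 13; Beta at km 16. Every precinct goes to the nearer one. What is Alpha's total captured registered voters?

The indifferent point is the midpoint (13+16)/2 = 14.5; precincts left of it (closer to Alpha at 13) go to Alpha, those right go to Beta.
  Zone III at 0 (w=4) → Alpha
  Zone I at 2 (w=7) → Alpha
  Zone IX at 3 (w=9) → Alpha
  Zone II at 5 (w=70) → Alpha
  Zone VI at 8 (w=90) → Alpha
  Zone VIII at 10 (w=20) → Alpha
  Zone VII at 11 (w=90) → Alpha
  Zone IV at 16 (w=250) → Beta
  Zone V at 20 (w=80) → Beta
Alpha captures 290; Beta captures 330.

290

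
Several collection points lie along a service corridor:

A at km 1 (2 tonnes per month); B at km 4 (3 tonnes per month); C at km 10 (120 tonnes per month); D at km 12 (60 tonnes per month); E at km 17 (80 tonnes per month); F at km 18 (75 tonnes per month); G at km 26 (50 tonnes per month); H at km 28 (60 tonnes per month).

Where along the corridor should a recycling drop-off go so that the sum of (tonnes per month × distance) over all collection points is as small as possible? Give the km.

x = 17

For a sum of weighted absolute distances on a line, the optimum is the weighted median (not the mean). Total weight W = 450; half-weight = 225.
Sort by position and accumulate weight:
  km 1 (A, w=2) → cum 2
  km 4 (B, w=3) → cum 5
  km 10 (C, w=120) → cum 125
  km 12 (D, w=60) → cum 185
  km 17 (E, w=80) → cum 265  ≥ 225 → median here
  km 18 (F, w=75) → cum 340
  km 26 (G, w=50) → cum 390
  km 28 (H, w=60) → cum 450
Optimal location: km 17.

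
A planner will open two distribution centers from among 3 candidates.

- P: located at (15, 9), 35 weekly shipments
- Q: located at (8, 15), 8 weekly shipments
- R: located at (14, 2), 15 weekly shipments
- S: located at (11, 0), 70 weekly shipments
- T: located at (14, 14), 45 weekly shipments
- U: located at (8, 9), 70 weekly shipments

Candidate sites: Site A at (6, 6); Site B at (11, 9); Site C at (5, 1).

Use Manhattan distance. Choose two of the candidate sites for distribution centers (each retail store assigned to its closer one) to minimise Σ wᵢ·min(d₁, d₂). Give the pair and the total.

Evaluate every pair (each demand assigned to the nearer of the two):
  {Site B, Site C}: total = 1422
  {Site A, Site B}: total = 1562
  {Site A, Site C}: total = 2218
Best pair: {Site B, Site C} with total 1422.

{Site B, Site C}, total 1422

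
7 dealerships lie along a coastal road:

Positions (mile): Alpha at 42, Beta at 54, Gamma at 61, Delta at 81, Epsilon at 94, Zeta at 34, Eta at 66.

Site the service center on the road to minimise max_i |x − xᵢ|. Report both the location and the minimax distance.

location 64, max distance 30

The 1-center on a line is the midpoint of the two extreme points: leftmost at 34, rightmost at 94.
Optimal location = (34 + 94)/2 = 64; maximum distance = (94 − 34)/2 = 30.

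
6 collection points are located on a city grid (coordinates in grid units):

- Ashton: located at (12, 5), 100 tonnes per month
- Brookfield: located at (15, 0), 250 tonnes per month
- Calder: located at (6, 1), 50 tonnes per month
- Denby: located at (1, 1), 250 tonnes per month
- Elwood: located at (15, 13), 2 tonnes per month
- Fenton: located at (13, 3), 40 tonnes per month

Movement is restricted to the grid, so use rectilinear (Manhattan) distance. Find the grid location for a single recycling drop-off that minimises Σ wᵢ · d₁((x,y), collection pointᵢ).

(12, 1)

Manhattan distance separates: Σwᵢ(|x−xᵢ|+|y−yᵢ|) = Σwᵢ|x−xᵢ| + Σwᵢ|y−yᵢ|, so x and y are optimised independently as 1-D weighted medians.
Total weight W = 692; half = 346.
x-coordinate, sorted with cumulative weight:
  x=1 (Denby, w=250) cum 250
  x=6 (Calder, w=50) cum 300
  x=12 (Ashton, w=100) cum 400  ← median
  x=13 (Fenton, w=40) cum 440
  x=15 (Brookfield, w=250) cum 690
  x=15 (Elwood, w=2) cum 692
⇒ x* = 12
y-coordinate, sorted with cumulative weight:
  y=0 (Brookfield, w=250) cum 250
  y=1 (Calder, w=50) cum 300
  y=1 (Denby, w=250) cum 550  ← median
  y=3 (Fenton, w=40) cum 590
  y=5 (Ashton, w=100) cum 690
  y=13 (Elwood, w=2) cum 692
⇒ y* = 1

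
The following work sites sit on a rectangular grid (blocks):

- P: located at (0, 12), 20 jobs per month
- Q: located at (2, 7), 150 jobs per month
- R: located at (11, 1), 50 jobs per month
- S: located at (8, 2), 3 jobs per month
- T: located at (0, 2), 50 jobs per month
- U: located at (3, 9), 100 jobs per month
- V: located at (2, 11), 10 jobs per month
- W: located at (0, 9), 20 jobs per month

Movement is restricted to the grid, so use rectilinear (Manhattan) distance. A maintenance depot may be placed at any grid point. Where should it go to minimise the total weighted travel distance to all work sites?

Manhattan distance separates: Σwᵢ(|x−xᵢ|+|y−yᵢ|) = Σwᵢ|x−xᵢ| + Σwᵢ|y−yᵢ|, so x and y are optimised independently as 1-D weighted medians.
Total weight W = 403; half = 201.5.
x-coordinate, sorted with cumulative weight:
  x=0 (P, w=20) cum 20
  x=0 (T, w=50) cum 70
  x=0 (W, w=20) cum 90
  x=2 (Q, w=150) cum 240  ← median
  x=2 (V, w=10) cum 250
  x=3 (U, w=100) cum 350
  x=8 (S, w=3) cum 353
  x=11 (R, w=50) cum 403
⇒ x* = 2
y-coordinate, sorted with cumulative weight:
  y=1 (R, w=50) cum 50
  y=2 (S, w=3) cum 53
  y=2 (T, w=50) cum 103
  y=7 (Q, w=150) cum 253  ← median
  y=9 (U, w=100) cum 353
  y=9 (W, w=20) cum 373
  y=11 (V, w=10) cum 383
  y=12 (P, w=20) cum 403
⇒ y* = 7

(2, 7)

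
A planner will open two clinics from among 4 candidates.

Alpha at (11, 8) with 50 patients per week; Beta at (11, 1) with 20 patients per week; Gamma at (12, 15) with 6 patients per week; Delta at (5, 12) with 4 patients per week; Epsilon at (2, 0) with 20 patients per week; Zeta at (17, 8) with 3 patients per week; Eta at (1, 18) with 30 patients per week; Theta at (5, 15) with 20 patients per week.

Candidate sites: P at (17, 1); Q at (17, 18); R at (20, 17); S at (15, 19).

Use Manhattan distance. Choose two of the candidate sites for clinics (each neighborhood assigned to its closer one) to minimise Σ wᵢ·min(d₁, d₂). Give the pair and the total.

Evaluate every pair (each demand assigned to the nearer of the two):
  {P, S}: total = 1951
  {P, Q}: total = 2011
  {P, R}: total = 2191
  {Q, S}: total = 2700
  {R, S}: total = 2706
  {Q, R}: total = 2850
Best pair: {P, S} with total 1951.

{P, S}, total 1951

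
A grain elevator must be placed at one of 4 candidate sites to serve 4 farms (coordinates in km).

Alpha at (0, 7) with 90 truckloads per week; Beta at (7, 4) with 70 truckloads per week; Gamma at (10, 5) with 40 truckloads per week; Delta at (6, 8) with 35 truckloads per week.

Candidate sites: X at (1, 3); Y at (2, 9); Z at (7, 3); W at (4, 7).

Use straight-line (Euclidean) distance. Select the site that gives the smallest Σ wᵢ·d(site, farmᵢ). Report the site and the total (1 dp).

Total weighted distance at each candidate:
  X (1, 3): total = 1413.1
  Y (2, 9): total = 1251.6
  Z (7, 3): total = 1118.3
  W (4, 7): total = 988.2
Minimum is at W with total 988.2 km.

W, total 988.2 km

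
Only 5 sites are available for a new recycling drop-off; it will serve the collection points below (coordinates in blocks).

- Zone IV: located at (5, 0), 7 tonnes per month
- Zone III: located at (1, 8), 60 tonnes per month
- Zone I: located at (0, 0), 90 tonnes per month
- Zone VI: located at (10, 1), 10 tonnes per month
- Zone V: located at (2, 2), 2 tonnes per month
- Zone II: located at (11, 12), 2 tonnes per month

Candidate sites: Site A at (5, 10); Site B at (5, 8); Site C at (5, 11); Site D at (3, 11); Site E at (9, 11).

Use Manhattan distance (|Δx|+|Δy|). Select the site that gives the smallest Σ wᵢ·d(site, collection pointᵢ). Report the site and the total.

Site B, total 1624 blocks

Total weighted distance at each candidate:
  Site A (5, 10): total = 1958
  Site B (5, 8): total = 1624
  Site C (5, 11): total = 2125
  Site D (3, 11): total = 1859
  Site E (9, 11): total = 2713
Minimum is at Site B with total 1624 blocks.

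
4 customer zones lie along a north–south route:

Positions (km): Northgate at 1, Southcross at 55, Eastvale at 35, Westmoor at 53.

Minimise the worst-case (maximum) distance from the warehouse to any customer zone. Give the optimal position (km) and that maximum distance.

The 1-center on a line is the midpoint of the two extreme points: leftmost at 1, rightmost at 55.
Optimal location = (1 + 55)/2 = 28; maximum distance = (55 − 1)/2 = 27.

location 28, max distance 27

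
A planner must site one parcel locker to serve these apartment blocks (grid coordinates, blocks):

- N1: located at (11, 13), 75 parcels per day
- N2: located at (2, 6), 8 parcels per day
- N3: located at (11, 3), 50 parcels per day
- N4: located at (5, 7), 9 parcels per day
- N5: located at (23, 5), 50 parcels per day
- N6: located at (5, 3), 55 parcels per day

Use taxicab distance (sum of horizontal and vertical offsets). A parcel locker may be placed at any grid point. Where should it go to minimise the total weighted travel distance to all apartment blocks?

Manhattan distance separates: Σwᵢ(|x−xᵢ|+|y−yᵢ|) = Σwᵢ|x−xᵢ| + Σwᵢ|y−yᵢ|, so x and y are optimised independently as 1-D weighted medians.
Total weight W = 247; half = 123.5.
x-coordinate, sorted with cumulative weight:
  x=2 (N2, w=8) cum 8
  x=5 (N4, w=9) cum 17
  x=5 (N6, w=55) cum 72
  x=11 (N1, w=75) cum 147  ← median
  x=11 (N3, w=50) cum 197
  x=23 (N5, w=50) cum 247
⇒ x* = 11
y-coordinate, sorted with cumulative weight:
  y=3 (N3, w=50) cum 50
  y=3 (N6, w=55) cum 105
  y=5 (N5, w=50) cum 155  ← median
  y=6 (N2, w=8) cum 163
  y=7 (N4, w=9) cum 172
  y=13 (N1, w=75) cum 247
⇒ y* = 5

(11, 5)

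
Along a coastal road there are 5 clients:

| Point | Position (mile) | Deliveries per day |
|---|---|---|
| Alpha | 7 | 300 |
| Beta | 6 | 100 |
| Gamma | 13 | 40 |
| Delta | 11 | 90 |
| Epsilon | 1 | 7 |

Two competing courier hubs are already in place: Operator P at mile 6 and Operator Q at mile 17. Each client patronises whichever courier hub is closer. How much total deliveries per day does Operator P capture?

The indifferent point is the midpoint (6+17)/2 = 11.5; clients left of it (closer to Operator P at 6) go to Operator P, those right go to Operator Q.
  Epsilon at 1 (w=7) → Operator P
  Beta at 6 (w=100) → Operator P
  Alpha at 7 (w=300) → Operator P
  Delta at 11 (w=90) → Operator P
  Gamma at 13 (w=40) → Operator Q
Operator P captures 497; Operator Q captures 40.

497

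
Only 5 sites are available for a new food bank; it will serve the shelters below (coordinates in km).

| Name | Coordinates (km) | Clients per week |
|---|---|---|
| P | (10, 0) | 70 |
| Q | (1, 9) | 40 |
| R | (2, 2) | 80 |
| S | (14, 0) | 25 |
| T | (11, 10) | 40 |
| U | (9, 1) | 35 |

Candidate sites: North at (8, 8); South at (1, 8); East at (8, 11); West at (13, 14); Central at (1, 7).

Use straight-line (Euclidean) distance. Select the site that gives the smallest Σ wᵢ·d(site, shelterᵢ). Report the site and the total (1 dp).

North, total 2180.6 km

Total weighted distance at each candidate:
  North (8, 8): total = 2180.6
  South (1, 8): total = 2531.1
  East (8, 11): total = 2730.6
  West (13, 14): total = 3830.4
  Central (1, 7): total = 2422.8
Minimum is at North with total 2180.6 km.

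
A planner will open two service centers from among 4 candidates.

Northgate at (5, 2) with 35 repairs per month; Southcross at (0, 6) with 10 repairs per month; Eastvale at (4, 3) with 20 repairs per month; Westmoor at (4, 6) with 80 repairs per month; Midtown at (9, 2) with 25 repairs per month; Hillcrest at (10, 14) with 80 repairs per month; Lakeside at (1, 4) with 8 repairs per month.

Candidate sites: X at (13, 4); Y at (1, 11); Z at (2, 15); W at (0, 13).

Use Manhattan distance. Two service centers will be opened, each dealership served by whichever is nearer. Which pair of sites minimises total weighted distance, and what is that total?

Evaluate every pair (each demand assigned to the nearer of the two):
  {X, Y}: total = 2416
  {X, Z}: total = 2506
  {Y, Z}: total = 2576
  {X, W}: total = 2610
  {Y, W}: total = 2736
  {Z, W}: total = 3090
Best pair: {X, Y} with total 2416.

{X, Y}, total 2416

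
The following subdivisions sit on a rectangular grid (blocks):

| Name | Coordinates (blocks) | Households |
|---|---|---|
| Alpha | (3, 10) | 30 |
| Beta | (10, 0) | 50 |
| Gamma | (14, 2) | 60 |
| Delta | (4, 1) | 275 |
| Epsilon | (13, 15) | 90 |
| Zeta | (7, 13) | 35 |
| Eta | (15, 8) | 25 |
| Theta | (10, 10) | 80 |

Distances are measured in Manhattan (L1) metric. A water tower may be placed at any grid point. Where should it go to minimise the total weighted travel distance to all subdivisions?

Manhattan distance separates: Σwᵢ(|x−xᵢ|+|y−yᵢ|) = Σwᵢ|x−xᵢ| + Σwᵢ|y−yᵢ|, so x and y are optimised independently as 1-D weighted medians.
Total weight W = 645; half = 322.5.
x-coordinate, sorted with cumulative weight:
  x=3 (Alpha, w=30) cum 30
  x=4 (Delta, w=275) cum 305
  x=7 (Zeta, w=35) cum 340  ← median
  x=10 (Beta, w=50) cum 390
  x=10 (Theta, w=80) cum 470
  x=13 (Epsilon, w=90) cum 560
  x=14 (Gamma, w=60) cum 620
  x=15 (Eta, w=25) cum 645
⇒ x* = 7
y-coordinate, sorted with cumulative weight:
  y=0 (Beta, w=50) cum 50
  y=1 (Delta, w=275) cum 325  ← median
  y=2 (Gamma, w=60) cum 385
  y=8 (Eta, w=25) cum 410
  y=10 (Alpha, w=30) cum 440
  y=10 (Theta, w=80) cum 520
  y=13 (Zeta, w=35) cum 555
  y=15 (Epsilon, w=90) cum 645
⇒ y* = 1

(7, 1)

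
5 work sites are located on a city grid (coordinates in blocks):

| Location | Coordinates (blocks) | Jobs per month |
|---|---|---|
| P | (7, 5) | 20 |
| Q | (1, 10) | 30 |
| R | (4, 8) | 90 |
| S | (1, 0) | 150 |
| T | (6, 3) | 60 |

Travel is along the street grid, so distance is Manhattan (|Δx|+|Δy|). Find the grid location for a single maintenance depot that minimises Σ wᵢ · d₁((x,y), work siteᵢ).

Manhattan distance separates: Σwᵢ(|x−xᵢ|+|y−yᵢ|) = Σwᵢ|x−xᵢ| + Σwᵢ|y−yᵢ|, so x and y are optimised independently as 1-D weighted medians.
Total weight W = 350; half = 175.
x-coordinate, sorted with cumulative weight:
  x=1 (Q, w=30) cum 30
  x=1 (S, w=150) cum 180  ← median
  x=4 (R, w=90) cum 270
  x=6 (T, w=60) cum 330
  x=7 (P, w=20) cum 350
⇒ x* = 1
y-coordinate, sorted with cumulative weight:
  y=0 (S, w=150) cum 150
  y=3 (T, w=60) cum 210  ← median
  y=5 (P, w=20) cum 230
  y=8 (R, w=90) cum 320
  y=10 (Q, w=30) cum 350
⇒ y* = 3

(1, 3)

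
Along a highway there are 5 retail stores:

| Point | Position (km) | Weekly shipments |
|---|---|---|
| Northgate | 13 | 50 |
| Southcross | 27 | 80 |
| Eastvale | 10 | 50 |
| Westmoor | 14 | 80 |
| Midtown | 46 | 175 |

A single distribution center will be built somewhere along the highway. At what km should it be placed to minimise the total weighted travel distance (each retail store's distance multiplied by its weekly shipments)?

For a sum of weighted absolute distances on a line, the optimum is the weighted median (not the mean). Total weight W = 435; half-weight = 217.5.
Sort by position and accumulate weight:
  km 10 (Eastvale, w=50) → cum 50
  km 13 (Northgate, w=50) → cum 100
  km 14 (Westmoor, w=80) → cum 180
  km 27 (Southcross, w=80) → cum 260  ≥ 217.5 → median here
  km 46 (Midtown, w=175) → cum 435
Optimal location: km 27.

x = 27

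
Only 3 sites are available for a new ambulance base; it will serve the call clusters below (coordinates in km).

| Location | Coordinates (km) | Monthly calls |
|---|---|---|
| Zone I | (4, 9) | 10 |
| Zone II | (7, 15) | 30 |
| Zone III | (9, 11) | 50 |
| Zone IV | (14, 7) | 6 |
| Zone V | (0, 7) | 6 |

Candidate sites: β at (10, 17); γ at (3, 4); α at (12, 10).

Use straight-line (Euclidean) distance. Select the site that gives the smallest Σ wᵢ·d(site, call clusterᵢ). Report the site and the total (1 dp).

α, total 546.7 km

Total weighted distance at each candidate:
  β (10, 17): total = 661.8
  γ (3, 4): total = 957.0
  α (12, 10): total = 546.7
Minimum is at α with total 546.7 km.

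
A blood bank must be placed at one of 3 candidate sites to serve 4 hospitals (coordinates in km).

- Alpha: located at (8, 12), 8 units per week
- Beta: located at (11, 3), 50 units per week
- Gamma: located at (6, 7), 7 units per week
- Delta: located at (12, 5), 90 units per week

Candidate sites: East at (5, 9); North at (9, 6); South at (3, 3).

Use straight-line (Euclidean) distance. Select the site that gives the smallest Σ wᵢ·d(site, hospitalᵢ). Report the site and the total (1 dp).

Total weighted distance at each candidate:
  East (5, 9): total = 1199.5
  North (9, 6): total = 535.7
  South (3, 3): total = 1347.1
Minimum is at North with total 535.7 km.

North, total 535.7 km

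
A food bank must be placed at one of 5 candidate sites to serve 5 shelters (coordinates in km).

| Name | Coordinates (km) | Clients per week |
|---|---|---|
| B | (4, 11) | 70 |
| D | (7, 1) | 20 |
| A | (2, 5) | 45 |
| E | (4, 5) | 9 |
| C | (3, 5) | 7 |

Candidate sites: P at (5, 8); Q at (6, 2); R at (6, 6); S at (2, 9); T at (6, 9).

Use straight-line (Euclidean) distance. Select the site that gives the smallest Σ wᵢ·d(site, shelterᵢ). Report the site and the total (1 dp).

Total weighted distance at each candidate:
  P (5, 8): total = 611.6
  Q (6, 2): total = 960.8
  R (6, 6): total = 706.7
  S (2, 9): total = 635.8
  T (6, 9): total = 689.0
Minimum is at P with total 611.6 km.

P, total 611.6 km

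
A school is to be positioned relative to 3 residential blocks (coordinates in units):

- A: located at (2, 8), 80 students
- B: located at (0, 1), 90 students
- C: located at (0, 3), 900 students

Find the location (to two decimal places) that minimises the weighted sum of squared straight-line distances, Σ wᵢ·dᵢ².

(0.15, 3.21)

The minimiser of Σwᵢ‖p−pᵢ‖² is the weighted centroid p* = (Σwᵢpᵢ)/(Σwᵢ).
Σwᵢ = 1070.
Σwᵢxᵢ = 80·2 + 90·0 + 900·0 = 160.
Σwᵢyᵢ = 80·8 + 90·1 + 900·3 = 3430.
x* = 160/1070 = 0.15, y* = 3430/1070 = 3.21.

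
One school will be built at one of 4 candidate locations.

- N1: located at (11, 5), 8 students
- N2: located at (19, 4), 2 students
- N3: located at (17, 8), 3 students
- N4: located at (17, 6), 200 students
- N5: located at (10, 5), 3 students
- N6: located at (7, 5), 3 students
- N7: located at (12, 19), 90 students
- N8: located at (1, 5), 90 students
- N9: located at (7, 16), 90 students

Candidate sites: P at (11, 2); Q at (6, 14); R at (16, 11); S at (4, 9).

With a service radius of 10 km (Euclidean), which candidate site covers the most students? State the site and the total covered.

R, covering 306

Coverage radius r = 10 km; a point is covered iff (Δx)²+(Δy)² ≤ 10² = 100.
  P (11, 2): covers {N1, N2, N3, N4, N5, N6} → 219
  Q (6, 14): covers {N5, N6, N7, N9} → 186
  R (16, 11): covers {N1, N2, N3, N4, N5, N7} → 306
  S (4, 9): covers {N1, N5, N6, N8, N9} → 194
Maximum coverage at R: 306 students.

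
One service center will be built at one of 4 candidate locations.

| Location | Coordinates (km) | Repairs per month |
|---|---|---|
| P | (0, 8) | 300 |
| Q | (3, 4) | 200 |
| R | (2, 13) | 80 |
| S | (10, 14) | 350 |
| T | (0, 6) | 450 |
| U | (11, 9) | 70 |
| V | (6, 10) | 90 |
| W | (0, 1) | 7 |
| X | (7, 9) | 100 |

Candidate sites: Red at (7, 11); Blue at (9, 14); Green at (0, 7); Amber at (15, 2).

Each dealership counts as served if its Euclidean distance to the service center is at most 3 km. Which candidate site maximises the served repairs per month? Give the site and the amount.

Green, covering 750

Coverage radius r = 3 km; a point is covered iff (Δx)²+(Δy)² ≤ 3² = 9.
  Red (7, 11): covers {V, X} → 190
  Blue (9, 14): covers {S} → 350
  Green (0, 7): covers {P, T} → 750
  Amber (15, 2): covers {none} → 0
Maximum coverage at Green: 750 repairs per month.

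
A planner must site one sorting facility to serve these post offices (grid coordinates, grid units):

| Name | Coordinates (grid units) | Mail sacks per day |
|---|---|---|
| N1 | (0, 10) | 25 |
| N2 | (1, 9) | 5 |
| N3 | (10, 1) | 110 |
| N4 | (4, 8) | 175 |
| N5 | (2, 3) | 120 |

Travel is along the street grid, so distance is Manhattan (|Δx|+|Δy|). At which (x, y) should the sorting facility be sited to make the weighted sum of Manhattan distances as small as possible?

(4, 3)

Manhattan distance separates: Σwᵢ(|x−xᵢ|+|y−yᵢ|) = Σwᵢ|x−xᵢ| + Σwᵢ|y−yᵢ|, so x and y are optimised independently as 1-D weighted medians.
Total weight W = 435; half = 217.5.
x-coordinate, sorted with cumulative weight:
  x=0 (N1, w=25) cum 25
  x=1 (N2, w=5) cum 30
  x=2 (N5, w=120) cum 150
  x=4 (N4, w=175) cum 325  ← median
  x=10 (N3, w=110) cum 435
⇒ x* = 4
y-coordinate, sorted with cumulative weight:
  y=1 (N3, w=110) cum 110
  y=3 (N5, w=120) cum 230  ← median
  y=8 (N4, w=175) cum 405
  y=9 (N2, w=5) cum 410
  y=10 (N1, w=25) cum 435
⇒ y* = 3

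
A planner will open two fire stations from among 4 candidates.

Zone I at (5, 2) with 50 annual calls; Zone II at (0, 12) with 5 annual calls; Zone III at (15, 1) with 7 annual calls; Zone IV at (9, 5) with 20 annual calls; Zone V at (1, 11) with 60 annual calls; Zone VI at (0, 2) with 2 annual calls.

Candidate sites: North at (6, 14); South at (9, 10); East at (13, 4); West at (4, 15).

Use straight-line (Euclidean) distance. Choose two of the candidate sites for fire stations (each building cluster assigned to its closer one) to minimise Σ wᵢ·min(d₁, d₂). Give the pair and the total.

{East, West}, total 871.3

Evaluate every pair (each demand assigned to the nearer of the two):
  {East, West}: total = 871.3
  {North, East}: total = 927.8
  {South, West}: total = 972.0
  {North, South}: total = 1028.5
  {South, East}: total = 1073.9
  {North, West}: total = 1254.3
Best pair: {East, West} with total 871.3.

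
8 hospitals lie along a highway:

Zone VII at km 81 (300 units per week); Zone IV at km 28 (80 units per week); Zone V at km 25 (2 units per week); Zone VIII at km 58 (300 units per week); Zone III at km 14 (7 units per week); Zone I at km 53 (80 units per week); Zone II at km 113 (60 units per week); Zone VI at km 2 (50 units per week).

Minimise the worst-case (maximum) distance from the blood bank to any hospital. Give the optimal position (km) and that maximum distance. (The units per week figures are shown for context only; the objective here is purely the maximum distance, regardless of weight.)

The 1-center on a line is the midpoint of the two extreme points: leftmost at 2, rightmost at 113.
Optimal location = (2 + 113)/2 = 57.5; maximum distance = (113 − 2)/2 = 55.5.

location 57.5, max distance 55.5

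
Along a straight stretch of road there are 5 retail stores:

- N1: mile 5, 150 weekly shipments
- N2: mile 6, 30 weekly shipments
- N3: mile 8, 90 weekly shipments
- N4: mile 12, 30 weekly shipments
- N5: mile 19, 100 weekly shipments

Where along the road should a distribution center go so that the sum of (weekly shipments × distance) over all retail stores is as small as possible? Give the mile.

For a sum of weighted absolute distances on a line, the optimum is the weighted median (not the mean). Total weight W = 400; half-weight = 200.
Sort by position and accumulate weight:
  mile 5 (N1, w=150) → cum 150
  mile 6 (N2, w=30) → cum 180
  mile 8 (N3, w=90) → cum 270  ≥ 200 → median here
  mile 12 (N4, w=30) → cum 300
  mile 19 (N5, w=100) → cum 400
Optimal location: mile 8.

x = 8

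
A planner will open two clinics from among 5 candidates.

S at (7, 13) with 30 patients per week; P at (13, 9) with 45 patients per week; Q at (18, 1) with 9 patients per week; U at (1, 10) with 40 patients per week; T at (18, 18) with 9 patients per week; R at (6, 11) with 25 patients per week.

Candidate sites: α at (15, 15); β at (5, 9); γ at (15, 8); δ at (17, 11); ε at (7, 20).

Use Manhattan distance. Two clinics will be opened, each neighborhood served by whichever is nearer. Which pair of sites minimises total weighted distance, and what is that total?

Evaluate every pair (each demand assigned to the nearer of the two):
  {β, γ}: total = 797
  {β, δ}: total = 896
  {α, β}: total = 1022
  {β, ε}: total = 1121
  {γ, ε}: total = 1442
  {α, γ}: total = 1519
  {δ, ε}: total = 1541
  {γ, δ}: total = 1572
  {α, ε}: total = 1667
  {α, δ}: total = 1678
Best pair: {β, γ} with total 797.

{β, γ}, total 797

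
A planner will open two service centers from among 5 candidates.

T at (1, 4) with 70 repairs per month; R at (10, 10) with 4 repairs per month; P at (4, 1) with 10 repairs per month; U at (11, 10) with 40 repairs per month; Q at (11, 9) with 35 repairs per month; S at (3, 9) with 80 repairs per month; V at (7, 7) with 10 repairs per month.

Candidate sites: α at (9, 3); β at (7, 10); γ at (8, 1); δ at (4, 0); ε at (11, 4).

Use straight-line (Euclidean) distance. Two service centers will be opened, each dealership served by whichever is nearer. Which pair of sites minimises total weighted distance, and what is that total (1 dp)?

Evaluate every pair (each demand assigned to the nearer of the two):
  {β, δ}: total = 1036.2
  {β, γ}: total = 1249.3
  {α, β}: total = 1294.4
  {β, ε}: total = 1346.3
  {δ, ε}: total = 1573.8
  {α, δ}: total = 1624.4
  {α, ε}: total = 1781.1
  {γ, ε}: total = 1817.2
  {α, γ}: total = 1837.5
  {γ, δ}: total = 1860.7
Best pair: {β, δ} with total 1036.2.

{β, δ}, total 1036.2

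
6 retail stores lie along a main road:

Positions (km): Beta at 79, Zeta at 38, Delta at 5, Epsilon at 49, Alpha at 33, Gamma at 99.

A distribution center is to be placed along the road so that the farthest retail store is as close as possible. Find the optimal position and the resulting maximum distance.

location 52, max distance 47

The 1-center on a line is the midpoint of the two extreme points: leftmost at 5, rightmost at 99.
Optimal location = (5 + 99)/2 = 52; maximum distance = (99 − 5)/2 = 47.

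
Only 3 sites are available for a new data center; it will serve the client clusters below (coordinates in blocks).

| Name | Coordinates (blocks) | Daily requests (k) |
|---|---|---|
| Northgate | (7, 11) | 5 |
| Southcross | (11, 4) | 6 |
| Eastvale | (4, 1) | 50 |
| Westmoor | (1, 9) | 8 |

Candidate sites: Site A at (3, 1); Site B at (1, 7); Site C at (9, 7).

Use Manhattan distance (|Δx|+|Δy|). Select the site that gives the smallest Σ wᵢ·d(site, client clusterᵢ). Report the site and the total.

Total weighted distance at each candidate:
  Site A (3, 1): total = 266
  Site B (1, 7): total = 594
  Site C (9, 7): total = 690
Minimum is at Site A with total 266 blocks.

Site A, total 266 blocks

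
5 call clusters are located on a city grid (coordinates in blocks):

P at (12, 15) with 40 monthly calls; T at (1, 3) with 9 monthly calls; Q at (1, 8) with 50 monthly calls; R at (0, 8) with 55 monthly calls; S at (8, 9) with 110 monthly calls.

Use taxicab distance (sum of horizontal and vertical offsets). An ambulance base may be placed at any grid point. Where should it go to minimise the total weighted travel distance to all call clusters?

Manhattan distance separates: Σwᵢ(|x−xᵢ|+|y−yᵢ|) = Σwᵢ|x−xᵢ| + Σwᵢ|y−yᵢ|, so x and y are optimised independently as 1-D weighted medians.
Total weight W = 264; half = 132.
x-coordinate, sorted with cumulative weight:
  x=0 (R, w=55) cum 55
  x=1 (T, w=9) cum 64
  x=1 (Q, w=50) cum 114
  x=8 (S, w=110) cum 224  ← median
  x=12 (P, w=40) cum 264
⇒ x* = 8
y-coordinate, sorted with cumulative weight:
  y=3 (T, w=9) cum 9
  y=8 (Q, w=50) cum 59
  y=8 (R, w=55) cum 114
  y=9 (S, w=110) cum 224  ← median
  y=15 (P, w=40) cum 264
⇒ y* = 9

(8, 9)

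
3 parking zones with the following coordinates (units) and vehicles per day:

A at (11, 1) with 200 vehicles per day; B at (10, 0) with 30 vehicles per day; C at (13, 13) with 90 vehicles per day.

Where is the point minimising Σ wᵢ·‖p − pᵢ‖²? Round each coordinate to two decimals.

The minimiser of Σwᵢ‖p−pᵢ‖² is the weighted centroid p* = (Σwᵢpᵢ)/(Σwᵢ).
Σwᵢ = 320.
Σwᵢxᵢ = 200·11 + 30·10 + 90·13 = 3670.
Σwᵢyᵢ = 200·1 + 30·0 + 90·13 = 1370.
x* = 3670/320 = 11.47, y* = 1370/320 = 4.28.

(11.47, 4.28)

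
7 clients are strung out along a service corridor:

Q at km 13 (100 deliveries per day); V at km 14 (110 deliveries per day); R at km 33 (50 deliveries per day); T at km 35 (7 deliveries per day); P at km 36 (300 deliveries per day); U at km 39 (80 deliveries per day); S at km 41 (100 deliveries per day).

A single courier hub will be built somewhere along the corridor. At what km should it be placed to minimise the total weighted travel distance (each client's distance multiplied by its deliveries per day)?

For a sum of weighted absolute distances on a line, the optimum is the weighted median (not the mean). Total weight W = 747; half-weight = 373.5.
Sort by position and accumulate weight:
  km 13 (Q, w=100) → cum 100
  km 14 (V, w=110) → cum 210
  km 33 (R, w=50) → cum 260
  km 35 (T, w=7) → cum 267
  km 36 (P, w=300) → cum 567  ≥ 373.5 → median here
  km 39 (U, w=80) → cum 647
  km 41 (S, w=100) → cum 747
Optimal location: km 36.

x = 36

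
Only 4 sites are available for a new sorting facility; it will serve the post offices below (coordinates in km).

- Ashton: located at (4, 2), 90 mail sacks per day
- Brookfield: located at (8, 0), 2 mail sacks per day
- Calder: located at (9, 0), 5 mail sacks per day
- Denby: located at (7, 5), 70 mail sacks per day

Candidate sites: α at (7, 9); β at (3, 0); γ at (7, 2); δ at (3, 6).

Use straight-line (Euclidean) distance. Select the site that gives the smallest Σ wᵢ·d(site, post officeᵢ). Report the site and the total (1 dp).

Total weighted distance at each candidate:
  α (7, 9): total = 1029.6
  β (3, 0): total = 689.5
  γ (7, 2): total = 498.6
  δ (3, 6): total = 717.7
Minimum is at γ with total 498.6 km.

γ, total 498.6 km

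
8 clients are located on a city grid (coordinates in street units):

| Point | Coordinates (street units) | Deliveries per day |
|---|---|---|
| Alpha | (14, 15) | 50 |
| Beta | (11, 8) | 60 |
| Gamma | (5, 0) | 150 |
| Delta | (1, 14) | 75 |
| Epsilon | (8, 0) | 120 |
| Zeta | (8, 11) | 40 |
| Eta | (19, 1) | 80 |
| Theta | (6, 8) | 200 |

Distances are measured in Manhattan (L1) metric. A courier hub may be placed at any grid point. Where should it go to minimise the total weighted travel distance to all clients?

(6, 8)

Manhattan distance separates: Σwᵢ(|x−xᵢ|+|y−yᵢ|) = Σwᵢ|x−xᵢ| + Σwᵢ|y−yᵢ|, so x and y are optimised independently as 1-D weighted medians.
Total weight W = 775; half = 387.5.
x-coordinate, sorted with cumulative weight:
  x=1 (Delta, w=75) cum 75
  x=5 (Gamma, w=150) cum 225
  x=6 (Theta, w=200) cum 425  ← median
  x=8 (Epsilon, w=120) cum 545
  x=8 (Zeta, w=40) cum 585
  x=11 (Beta, w=60) cum 645
  x=14 (Alpha, w=50) cum 695
  x=19 (Eta, w=80) cum 775
⇒ x* = 6
y-coordinate, sorted with cumulative weight:
  y=0 (Gamma, w=150) cum 150
  y=0 (Epsilon, w=120) cum 270
  y=1 (Eta, w=80) cum 350
  y=8 (Beta, w=60) cum 410  ← median
  y=8 (Theta, w=200) cum 610
  y=11 (Zeta, w=40) cum 650
  y=14 (Delta, w=75) cum 725
  y=15 (Alpha, w=50) cum 775
⇒ y* = 8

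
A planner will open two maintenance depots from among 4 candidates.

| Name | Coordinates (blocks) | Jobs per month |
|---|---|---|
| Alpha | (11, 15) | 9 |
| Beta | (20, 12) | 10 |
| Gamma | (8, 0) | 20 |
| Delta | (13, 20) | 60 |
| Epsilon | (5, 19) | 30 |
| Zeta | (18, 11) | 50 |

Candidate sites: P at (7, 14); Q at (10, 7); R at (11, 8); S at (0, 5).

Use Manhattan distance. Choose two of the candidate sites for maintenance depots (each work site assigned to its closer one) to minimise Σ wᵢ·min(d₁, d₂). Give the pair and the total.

Evaluate every pair (each demand assigned to the nearer of the two):
  {P, R}: total = 1825
  {P, Q}: total = 1905
  {P, S}: total = 2085
  {Q, R}: total = 2223
  {R, S}: total = 2263
  {Q, S}: total = 2481
Best pair: {P, R} with total 1825.

{P, R}, total 1825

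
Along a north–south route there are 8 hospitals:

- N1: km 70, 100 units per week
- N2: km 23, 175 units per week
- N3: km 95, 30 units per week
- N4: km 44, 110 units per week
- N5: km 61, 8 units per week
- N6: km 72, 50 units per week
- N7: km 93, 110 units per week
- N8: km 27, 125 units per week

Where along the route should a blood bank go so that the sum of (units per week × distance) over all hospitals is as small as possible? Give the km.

For a sum of weighted absolute distances on a line, the optimum is the weighted median (not the mean). Total weight W = 708; half-weight = 354.
Sort by position and accumulate weight:
  km 23 (N2, w=175) → cum 175
  km 27 (N8, w=125) → cum 300
  km 44 (N4, w=110) → cum 410  ≥ 354 → median here
  km 61 (N5, w=8) → cum 418
  km 70 (N1, w=100) → cum 518
  km 72 (N6, w=50) → cum 568
  km 93 (N7, w=110) → cum 678
  km 95 (N3, w=30) → cum 708
Optimal location: km 44.

x = 44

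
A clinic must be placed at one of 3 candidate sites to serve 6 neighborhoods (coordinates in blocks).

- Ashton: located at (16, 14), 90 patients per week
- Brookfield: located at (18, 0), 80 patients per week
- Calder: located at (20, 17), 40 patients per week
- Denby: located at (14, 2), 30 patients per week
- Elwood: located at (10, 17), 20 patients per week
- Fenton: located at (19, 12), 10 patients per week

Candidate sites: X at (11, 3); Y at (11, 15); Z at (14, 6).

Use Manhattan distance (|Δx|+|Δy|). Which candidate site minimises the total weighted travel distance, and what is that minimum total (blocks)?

Z, total 2910 blocks

Total weighted distance at each candidate:
  X (11, 3): total = 3750
  Y (11, 15): total = 3390
  Z (14, 6): total = 2910
Minimum is at Z with total 2910 blocks.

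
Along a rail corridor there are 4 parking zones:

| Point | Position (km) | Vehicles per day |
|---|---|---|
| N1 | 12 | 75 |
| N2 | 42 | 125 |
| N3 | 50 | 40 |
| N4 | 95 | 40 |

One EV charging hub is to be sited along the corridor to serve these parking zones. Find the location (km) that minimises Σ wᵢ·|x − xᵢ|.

x = 42

For a sum of weighted absolute distances on a line, the optimum is the weighted median (not the mean). Total weight W = 280; half-weight = 140.
Sort by position and accumulate weight:
  km 12 (N1, w=75) → cum 75
  km 42 (N2, w=125) → cum 200  ≥ 140 → median here
  km 50 (N3, w=40) → cum 240
  km 95 (N4, w=40) → cum 280
Optimal location: km 42.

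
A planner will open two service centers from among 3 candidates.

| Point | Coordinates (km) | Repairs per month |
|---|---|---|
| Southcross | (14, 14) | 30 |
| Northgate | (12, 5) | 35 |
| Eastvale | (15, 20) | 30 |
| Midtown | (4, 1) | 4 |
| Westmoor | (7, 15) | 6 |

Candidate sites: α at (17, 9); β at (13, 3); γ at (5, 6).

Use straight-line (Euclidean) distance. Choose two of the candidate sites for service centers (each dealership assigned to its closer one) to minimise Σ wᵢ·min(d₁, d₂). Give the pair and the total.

{α, β}, total 695.5

Evaluate every pair (each demand assigned to the nearer of the two):
  {α, β}: total = 695.5
  {α, γ}: total = 810.2
  {β, γ}: total = 998.9
Best pair: {α, β} with total 695.5.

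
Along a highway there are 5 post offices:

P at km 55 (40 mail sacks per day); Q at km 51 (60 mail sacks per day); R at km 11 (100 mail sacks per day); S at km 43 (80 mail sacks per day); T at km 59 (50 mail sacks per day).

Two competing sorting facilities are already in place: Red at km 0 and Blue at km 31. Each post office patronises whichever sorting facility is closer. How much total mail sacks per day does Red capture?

100

The indifferent point is the midpoint (0+31)/2 = 15.5; post offices left of it (closer to Red at 0) go to Red, those right go to Blue.
  R at 11 (w=100) → Red
  S at 43 (w=80) → Blue
  Q at 51 (w=60) → Blue
  P at 55 (w=40) → Blue
  T at 59 (w=50) → Blue
Red captures 100; Blue captures 230.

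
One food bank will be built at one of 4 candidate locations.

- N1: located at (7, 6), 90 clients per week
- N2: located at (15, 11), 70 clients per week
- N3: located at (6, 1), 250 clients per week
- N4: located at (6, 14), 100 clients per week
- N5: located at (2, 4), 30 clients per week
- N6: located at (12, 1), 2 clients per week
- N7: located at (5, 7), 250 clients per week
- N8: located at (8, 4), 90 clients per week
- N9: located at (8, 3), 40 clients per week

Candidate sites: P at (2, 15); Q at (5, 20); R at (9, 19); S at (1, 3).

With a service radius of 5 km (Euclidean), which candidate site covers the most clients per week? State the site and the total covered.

P, covering 100

Coverage radius r = 5 km; a point is covered iff (Δx)²+(Δy)² ≤ 5² = 25.
  P (2, 15): covers {N4} → 100
  Q (5, 20): covers {none} → 0
  R (9, 19): covers {none} → 0
  S (1, 3): covers {N5} → 30
Maximum coverage at P: 100 clients per week.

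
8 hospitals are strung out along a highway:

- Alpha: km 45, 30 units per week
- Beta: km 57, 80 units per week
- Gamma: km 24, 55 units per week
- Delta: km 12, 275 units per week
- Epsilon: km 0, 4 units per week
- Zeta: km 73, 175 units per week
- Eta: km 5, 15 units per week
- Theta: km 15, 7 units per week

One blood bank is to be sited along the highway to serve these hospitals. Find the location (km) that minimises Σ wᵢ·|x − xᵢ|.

x = 24

For a sum of weighted absolute distances on a line, the optimum is the weighted median (not the mean). Total weight W = 641; half-weight = 320.5.
Sort by position and accumulate weight:
  km 0 (Epsilon, w=4) → cum 4
  km 5 (Eta, w=15) → cum 19
  km 12 (Delta, w=275) → cum 294
  km 15 (Theta, w=7) → cum 301
  km 24 (Gamma, w=55) → cum 356  ≥ 320.5 → median here
  km 45 (Alpha, w=30) → cum 386
  km 57 (Beta, w=80) → cum 466
  km 73 (Zeta, w=175) → cum 641
Optimal location: km 24.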